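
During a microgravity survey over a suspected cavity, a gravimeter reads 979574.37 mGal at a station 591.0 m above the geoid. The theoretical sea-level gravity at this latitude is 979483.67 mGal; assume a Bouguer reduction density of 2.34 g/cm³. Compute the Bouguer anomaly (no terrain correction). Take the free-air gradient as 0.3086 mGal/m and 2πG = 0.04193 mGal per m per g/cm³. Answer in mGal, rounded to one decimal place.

Free-air correction = 0.3086 × 591.0 = 182.38 mGal
Free-air anomaly = 979574.37 − 979483.67 + (182.38) = 273.08 mGal
Bouguer slab correction = 0.04193 × 2.34 × 591.0 = 57.99 mGal
Simple Bouguer anomaly = 273.08 − (57.99) = 215.09 mGal

215.1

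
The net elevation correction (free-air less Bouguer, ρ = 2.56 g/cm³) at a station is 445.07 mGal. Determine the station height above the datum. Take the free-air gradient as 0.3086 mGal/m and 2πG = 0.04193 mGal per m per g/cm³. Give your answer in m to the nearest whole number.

2211

Combined gradient = 0.3086 − 0.04193 × 2.56 = 0.2012592 mGal/m
h = 445.07 / 0.2012592 = 2211.43 m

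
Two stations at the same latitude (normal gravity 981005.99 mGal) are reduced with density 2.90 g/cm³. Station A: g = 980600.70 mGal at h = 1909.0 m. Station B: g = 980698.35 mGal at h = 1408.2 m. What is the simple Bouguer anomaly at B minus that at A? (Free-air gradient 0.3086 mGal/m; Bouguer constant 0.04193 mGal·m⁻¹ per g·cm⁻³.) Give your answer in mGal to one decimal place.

Δg_SB(A) = 980600.70 − 981005.99 + 0.3086×1909.0 − 0.04193×2.90×1909.0 = -48.30 mGal
Δg_SB(B) = 980698.35 − 981005.99 + 0.3086×1408.2 − 0.04193×2.90×1408.2 = -44.30 mGal
Difference = -44.30 − (-48.30) = 4.00 mGal

4.0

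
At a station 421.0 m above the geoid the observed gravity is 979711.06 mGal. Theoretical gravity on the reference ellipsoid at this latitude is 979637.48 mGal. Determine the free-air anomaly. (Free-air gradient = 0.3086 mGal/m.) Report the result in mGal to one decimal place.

Free-air correction = 0.3086 × 421.0 = 129.92 mGal
Free-air anomaly = 979711.06 − 979637.48 + (129.92) = 203.50 mGal

203.5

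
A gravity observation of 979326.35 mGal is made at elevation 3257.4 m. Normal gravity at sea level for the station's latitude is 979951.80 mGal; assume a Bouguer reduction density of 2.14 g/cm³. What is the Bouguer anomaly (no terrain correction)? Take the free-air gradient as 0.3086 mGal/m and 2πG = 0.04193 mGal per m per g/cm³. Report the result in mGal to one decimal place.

87.5

Free-air correction = 0.3086 × 3257.4 = 1005.23 mGal
Free-air anomaly = 979326.35 − 979951.80 + (1005.23) = 379.78 mGal
Bouguer slab correction = 0.04193 × 2.14 × 3257.4 = 292.29 mGal
Simple Bouguer anomaly = 379.78 − (292.29) = 87.49 mGal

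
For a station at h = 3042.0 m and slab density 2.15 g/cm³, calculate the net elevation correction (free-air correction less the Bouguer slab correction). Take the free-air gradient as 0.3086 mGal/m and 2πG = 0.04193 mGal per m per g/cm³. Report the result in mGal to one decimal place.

664.5

Combined gradient = 0.3086 − 0.04193 × 2.15 = 0.2184505 mGal/m
Combined elevation correction = 0.2184505 × 3042.0 = 664.5 mGal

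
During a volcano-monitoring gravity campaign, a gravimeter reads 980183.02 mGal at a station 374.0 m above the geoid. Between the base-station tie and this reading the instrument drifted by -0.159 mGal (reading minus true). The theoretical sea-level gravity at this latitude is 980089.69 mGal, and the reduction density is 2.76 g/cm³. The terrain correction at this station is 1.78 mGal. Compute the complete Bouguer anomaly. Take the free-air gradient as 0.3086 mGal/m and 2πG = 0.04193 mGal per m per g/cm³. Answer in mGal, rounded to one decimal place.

Drift-corrected reading = 980183.02 − (-0.159) = 980183.179 mGal
Free-air correction = 0.3086 × 374.0 = 115.42 mGal
Free-air anomaly = 980183.179 − 980089.69 + (115.42) = 208.909 mGal
Bouguer slab correction = 0.04193 × 2.76 × 374.0 = 43.28 mGal
Simple Bouguer anomaly = 208.909 − (43.28) = 165.629 mGal
Complete Bouguer anomaly = 165.629 + 1.78 = 167.409 mGal

167.4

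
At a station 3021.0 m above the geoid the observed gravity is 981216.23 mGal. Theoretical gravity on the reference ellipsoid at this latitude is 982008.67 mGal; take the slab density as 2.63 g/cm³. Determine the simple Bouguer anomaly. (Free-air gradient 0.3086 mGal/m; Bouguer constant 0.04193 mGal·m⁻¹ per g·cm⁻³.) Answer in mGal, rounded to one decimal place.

-193.3

Free-air correction = 0.3086 × 3021.0 = 932.28 mGal
Free-air anomaly = 981216.23 − 982008.67 + (932.28) = 139.84 mGal
Bouguer slab correction = 0.04193 × 2.63 × 3021.0 = 333.14 mGal
Simple Bouguer anomaly = 139.84 − (333.14) = -193.30 mGal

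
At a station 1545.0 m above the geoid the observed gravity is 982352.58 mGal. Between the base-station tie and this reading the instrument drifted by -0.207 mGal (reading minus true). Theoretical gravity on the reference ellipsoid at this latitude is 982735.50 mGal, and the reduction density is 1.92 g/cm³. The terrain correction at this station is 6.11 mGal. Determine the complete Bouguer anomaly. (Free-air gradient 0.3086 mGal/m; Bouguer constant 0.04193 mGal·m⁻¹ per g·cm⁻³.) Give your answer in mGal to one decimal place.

Drift-corrected reading = 982352.58 − (-0.207) = 982352.787 mGal
Free-air correction = 0.3086 × 1545.0 = 476.79 mGal
Free-air anomaly = 982352.787 − 982735.50 + (476.79) = 94.077 mGal
Bouguer slab correction = 0.04193 × 1.92 × 1545.0 = 124.38 mGal
Simple Bouguer anomaly = 94.077 − (124.38) = -30.303 mGal
Complete Bouguer anomaly = -30.303 + 6.11 = -24.193 mGal

-24.2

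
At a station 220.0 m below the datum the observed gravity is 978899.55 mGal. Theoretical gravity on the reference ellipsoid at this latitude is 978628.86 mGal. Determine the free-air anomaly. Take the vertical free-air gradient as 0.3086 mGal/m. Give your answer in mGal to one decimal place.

202.8

Free-air correction = 0.3086 × -220.0 = -67.89 mGal
Free-air anomaly = 978899.55 − 978628.86 + (-67.89) = 202.80 mGal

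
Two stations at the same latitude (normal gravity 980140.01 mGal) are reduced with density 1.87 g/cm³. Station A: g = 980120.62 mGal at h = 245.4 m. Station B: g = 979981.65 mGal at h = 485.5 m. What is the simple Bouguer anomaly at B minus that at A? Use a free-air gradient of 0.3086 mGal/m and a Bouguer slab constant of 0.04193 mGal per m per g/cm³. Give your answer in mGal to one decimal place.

-83.7

Δg_SB(A) = 980120.62 − 980140.01 + 0.3086×245.4 − 0.04193×1.87×245.4 = 37.10 mGal
Δg_SB(B) = 979981.65 − 980140.01 + 0.3086×485.5 − 0.04193×1.87×485.5 = -46.60 mGal
Difference = -46.60 − (37.10) = -83.70 mGal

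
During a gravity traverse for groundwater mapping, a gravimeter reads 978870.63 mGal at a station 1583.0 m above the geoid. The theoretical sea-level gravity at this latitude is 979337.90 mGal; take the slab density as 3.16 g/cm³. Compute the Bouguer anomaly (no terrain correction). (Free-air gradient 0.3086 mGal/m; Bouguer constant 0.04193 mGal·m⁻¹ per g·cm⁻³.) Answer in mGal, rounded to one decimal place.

-188.5

Free-air correction = 0.3086 × 1583.0 = 488.51 mGal
Free-air anomaly = 978870.63 − 979337.90 + (488.51) = 21.24 mGal
Bouguer slab correction = 0.04193 × 3.16 × 1583.0 = 209.75 mGal
Simple Bouguer anomaly = 21.24 − (209.75) = -188.51 mGal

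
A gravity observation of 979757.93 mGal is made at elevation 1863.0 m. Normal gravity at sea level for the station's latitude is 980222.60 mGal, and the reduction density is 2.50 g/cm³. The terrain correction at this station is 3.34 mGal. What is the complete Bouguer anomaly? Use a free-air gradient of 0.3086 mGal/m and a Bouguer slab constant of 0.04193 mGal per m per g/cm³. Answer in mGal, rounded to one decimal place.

Free-air correction = 0.3086 × 1863.0 = 574.92 mGal
Free-air anomaly = 979757.93 − 980222.60 + (574.92) = 110.25 mGal
Bouguer slab correction = 0.04193 × 2.50 × 1863.0 = 195.29 mGal
Simple Bouguer anomaly = 110.25 − (195.29) = -85.04 mGal
Complete Bouguer anomaly = -85.04 + 3.34 = -81.70 mGal

-81.7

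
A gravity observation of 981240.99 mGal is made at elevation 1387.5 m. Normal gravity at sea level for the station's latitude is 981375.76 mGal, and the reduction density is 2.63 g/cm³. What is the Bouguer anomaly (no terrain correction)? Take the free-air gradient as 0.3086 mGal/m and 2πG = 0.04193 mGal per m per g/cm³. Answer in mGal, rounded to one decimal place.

140.4

Free-air correction = 0.3086 × 1387.5 = 428.18 mGal
Free-air anomaly = 981240.99 − 981375.76 + (428.18) = 293.41 mGal
Bouguer slab correction = 0.04193 × 2.63 × 1387.5 = 153.01 mGal
Simple Bouguer anomaly = 293.41 − (153.01) = 140.40 mGal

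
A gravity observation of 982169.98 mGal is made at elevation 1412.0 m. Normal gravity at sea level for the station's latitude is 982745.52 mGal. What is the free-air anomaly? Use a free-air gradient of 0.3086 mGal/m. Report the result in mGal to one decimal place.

Free-air correction = 0.3086 × 1412.0 = 435.74 mGal
Free-air anomaly = 982169.98 − 982745.52 + (435.74) = -139.80 mGal

-139.8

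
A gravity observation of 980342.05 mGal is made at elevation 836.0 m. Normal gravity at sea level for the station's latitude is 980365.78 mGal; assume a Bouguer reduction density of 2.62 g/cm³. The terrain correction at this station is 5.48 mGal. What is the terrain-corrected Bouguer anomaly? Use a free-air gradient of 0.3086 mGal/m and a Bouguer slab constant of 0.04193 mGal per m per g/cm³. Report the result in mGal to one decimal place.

Free-air correction = 0.3086 × 836.0 = 257.99 mGal
Free-air anomaly = 980342.05 − 980365.78 + (257.99) = 234.26 mGal
Bouguer slab correction = 0.04193 × 2.62 × 836.0 = 91.84 mGal
Simple Bouguer anomaly = 234.26 − (91.84) = 142.42 mGal
Complete Bouguer anomaly = 142.42 + 5.48 = 147.90 mGal

147.9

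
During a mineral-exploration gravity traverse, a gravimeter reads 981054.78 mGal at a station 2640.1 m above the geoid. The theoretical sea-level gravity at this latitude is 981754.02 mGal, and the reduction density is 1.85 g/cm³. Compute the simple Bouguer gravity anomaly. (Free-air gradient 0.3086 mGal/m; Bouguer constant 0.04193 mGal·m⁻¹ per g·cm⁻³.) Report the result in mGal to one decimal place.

Free-air correction = 0.3086 × 2640.1 = 814.73 mGal
Free-air anomaly = 981054.78 − 981754.02 + (814.73) = 115.49 mGal
Bouguer slab correction = 0.04193 × 1.85 × 2640.1 = 204.79 mGal
Simple Bouguer anomaly = 115.49 − (204.79) = -89.30 mGal

-89.3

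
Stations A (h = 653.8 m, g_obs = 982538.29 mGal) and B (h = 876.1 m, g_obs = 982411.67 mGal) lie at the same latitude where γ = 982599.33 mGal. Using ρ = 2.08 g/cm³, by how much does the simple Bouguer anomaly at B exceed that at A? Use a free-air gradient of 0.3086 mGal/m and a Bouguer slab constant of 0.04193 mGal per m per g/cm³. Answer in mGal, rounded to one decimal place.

-77.4

Δg_SB(A) = 982538.29 − 982599.33 + 0.3086×653.8 − 0.04193×2.08×653.8 = 83.70 mGal
Δg_SB(B) = 982411.67 − 982599.33 + 0.3086×876.1 − 0.04193×2.08×876.1 = 6.30 mGal
Difference = 6.30 − (83.70) = -77.40 mGal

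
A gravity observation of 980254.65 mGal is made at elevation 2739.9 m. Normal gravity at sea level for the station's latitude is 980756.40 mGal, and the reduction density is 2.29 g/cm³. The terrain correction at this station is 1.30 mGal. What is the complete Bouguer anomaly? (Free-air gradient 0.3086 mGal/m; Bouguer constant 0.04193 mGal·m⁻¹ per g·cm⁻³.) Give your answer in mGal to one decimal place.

82.0

Free-air correction = 0.3086 × 2739.9 = 845.53 mGal
Free-air anomaly = 980254.65 − 980756.40 + (845.53) = 343.78 mGal
Bouguer slab correction = 0.04193 × 2.29 × 2739.9 = 263.08 mGal
Simple Bouguer anomaly = 343.78 − (263.08) = 80.70 mGal
Complete Bouguer anomaly = 80.70 + 1.30 = 82.00 mGal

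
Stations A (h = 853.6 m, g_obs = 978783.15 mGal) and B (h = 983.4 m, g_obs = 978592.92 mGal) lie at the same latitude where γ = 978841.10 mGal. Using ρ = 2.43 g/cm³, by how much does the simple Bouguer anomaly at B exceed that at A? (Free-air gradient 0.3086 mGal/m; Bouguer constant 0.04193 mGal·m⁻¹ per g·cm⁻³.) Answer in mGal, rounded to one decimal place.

Δg_SB(A) = 978783.15 − 978841.10 + 0.3086×853.6 − 0.04193×2.43×853.6 = 118.50 mGal
Δg_SB(B) = 978592.92 − 978841.10 + 0.3086×983.4 − 0.04193×2.43×983.4 = -44.90 mGal
Difference = -44.90 − (118.50) = -163.40 mGal

-163.4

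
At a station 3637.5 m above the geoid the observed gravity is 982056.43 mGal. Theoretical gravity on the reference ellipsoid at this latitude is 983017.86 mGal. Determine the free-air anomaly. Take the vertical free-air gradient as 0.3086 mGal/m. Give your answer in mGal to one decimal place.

161.1

Free-air correction = 0.3086 × 3637.5 = 1122.53 mGal
Free-air anomaly = 982056.43 − 983017.86 + (1122.53) = 161.10 mGal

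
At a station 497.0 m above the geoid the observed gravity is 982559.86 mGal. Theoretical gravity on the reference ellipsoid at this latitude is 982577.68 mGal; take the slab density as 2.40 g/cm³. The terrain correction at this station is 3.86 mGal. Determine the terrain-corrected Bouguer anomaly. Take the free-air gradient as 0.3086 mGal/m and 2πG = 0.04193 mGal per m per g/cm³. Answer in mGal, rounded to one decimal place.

Free-air correction = 0.3086 × 497.0 = 153.37 mGal
Free-air anomaly = 982559.86 − 982577.68 + (153.37) = 135.55 mGal
Bouguer slab correction = 0.04193 × 2.40 × 497.0 = 50.01 mGal
Simple Bouguer anomaly = 135.55 − (50.01) = 85.54 mGal
Complete Bouguer anomaly = 85.54 + 3.86 = 89.40 mGal

89.4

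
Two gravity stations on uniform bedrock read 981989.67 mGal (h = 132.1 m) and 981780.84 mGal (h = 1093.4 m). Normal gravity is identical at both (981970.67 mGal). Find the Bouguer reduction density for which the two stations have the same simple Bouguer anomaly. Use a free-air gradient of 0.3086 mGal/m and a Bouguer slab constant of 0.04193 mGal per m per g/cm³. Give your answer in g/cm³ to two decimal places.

2.18

Δg_obs = 981780.84 − 981989.67 = -208.83 mGal over Δh = 1093.4 − 132.1 = 961.3 m
Equal Bouguer anomalies ⇒ Δg_obs + (0.3086 − 0.04193ρ)·Δh = 0
0.3086 − 0.04193ρ = −Δg_obs/Δh = 0.21724
ρ = (0.3086 − 0.21724) / 0.04193 = 2.18 g/cm³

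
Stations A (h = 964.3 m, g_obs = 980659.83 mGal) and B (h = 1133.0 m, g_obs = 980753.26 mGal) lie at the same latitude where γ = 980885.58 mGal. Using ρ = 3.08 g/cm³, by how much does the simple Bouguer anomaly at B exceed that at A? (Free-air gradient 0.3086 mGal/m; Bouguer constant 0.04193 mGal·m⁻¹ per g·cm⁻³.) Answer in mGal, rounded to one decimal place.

123.7

Δg_SB(A) = 980659.83 − 980885.58 + 0.3086×964.3 − 0.04193×3.08×964.3 = -52.70 mGal
Δg_SB(B) = 980753.26 − 980885.58 + 0.3086×1133.0 − 0.04193×3.08×1133.0 = 71.00 mGal
Difference = 71.00 − (-52.70) = 123.70 mGal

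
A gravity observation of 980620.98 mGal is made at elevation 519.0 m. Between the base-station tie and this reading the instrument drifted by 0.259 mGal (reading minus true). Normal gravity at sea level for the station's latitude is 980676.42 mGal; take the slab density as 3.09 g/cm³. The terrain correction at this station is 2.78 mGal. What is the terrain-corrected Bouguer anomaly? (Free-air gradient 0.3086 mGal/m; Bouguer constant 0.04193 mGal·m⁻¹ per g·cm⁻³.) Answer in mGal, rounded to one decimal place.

Drift-corrected reading = 980620.98 − (0.259) = 980620.721 mGal
Free-air correction = 0.3086 × 519.0 = 160.16 mGal
Free-air anomaly = 980620.721 − 980676.42 + (160.16) = 104.461 mGal
Bouguer slab correction = 0.04193 × 3.09 × 519.0 = 67.24 mGal
Simple Bouguer anomaly = 104.461 − (67.24) = 37.221 mGal
Complete Bouguer anomaly = 37.221 + 2.78 = 40.001 mGal

40.0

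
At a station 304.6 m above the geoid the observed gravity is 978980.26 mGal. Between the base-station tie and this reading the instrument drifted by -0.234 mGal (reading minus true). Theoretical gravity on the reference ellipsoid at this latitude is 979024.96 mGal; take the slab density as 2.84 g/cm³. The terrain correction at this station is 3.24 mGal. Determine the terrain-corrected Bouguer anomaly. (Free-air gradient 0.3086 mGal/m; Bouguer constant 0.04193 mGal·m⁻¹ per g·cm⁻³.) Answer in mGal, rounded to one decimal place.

Drift-corrected reading = 978980.26 − (-0.234) = 978980.494 mGal
Free-air correction = 0.3086 × 304.6 = 94.00 mGal
Free-air anomaly = 978980.494 − 979024.96 + (94.00) = 49.534 mGal
Bouguer slab correction = 0.04193 × 2.84 × 304.6 = 36.27 mGal
Simple Bouguer anomaly = 49.534 − (36.27) = 13.264 mGal
Complete Bouguer anomaly = 13.264 + 3.24 = 16.504 mGal

16.5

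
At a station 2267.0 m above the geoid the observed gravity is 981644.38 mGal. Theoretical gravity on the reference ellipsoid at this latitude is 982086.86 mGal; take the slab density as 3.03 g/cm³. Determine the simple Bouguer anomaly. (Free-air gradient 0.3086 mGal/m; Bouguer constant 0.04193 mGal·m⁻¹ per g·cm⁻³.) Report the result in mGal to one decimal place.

Free-air correction = 0.3086 × 2267.0 = 699.60 mGal
Free-air anomaly = 981644.38 − 982086.86 + (699.60) = 257.12 mGal
Bouguer slab correction = 0.04193 × 3.03 × 2267.0 = 288.02 mGal
Simple Bouguer anomaly = 257.12 − (288.02) = -30.90 mGal

-30.9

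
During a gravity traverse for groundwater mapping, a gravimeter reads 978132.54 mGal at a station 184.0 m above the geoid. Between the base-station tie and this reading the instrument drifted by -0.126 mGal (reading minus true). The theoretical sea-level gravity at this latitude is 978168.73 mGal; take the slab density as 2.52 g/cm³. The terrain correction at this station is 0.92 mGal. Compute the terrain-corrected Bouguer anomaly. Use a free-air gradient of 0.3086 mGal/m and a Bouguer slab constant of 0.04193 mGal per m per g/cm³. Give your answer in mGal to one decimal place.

Drift-corrected reading = 978132.54 − (-0.126) = 978132.666 mGal
Free-air correction = 0.3086 × 184.0 = 56.78 mGal
Free-air anomaly = 978132.666 − 978168.73 + (56.78) = 20.716 mGal
Bouguer slab correction = 0.04193 × 2.52 × 184.0 = 19.44 mGal
Simple Bouguer anomaly = 20.716 − (19.44) = 1.276 mGal
Complete Bouguer anomaly = 1.276 + 0.92 = 2.196 mGal

2.2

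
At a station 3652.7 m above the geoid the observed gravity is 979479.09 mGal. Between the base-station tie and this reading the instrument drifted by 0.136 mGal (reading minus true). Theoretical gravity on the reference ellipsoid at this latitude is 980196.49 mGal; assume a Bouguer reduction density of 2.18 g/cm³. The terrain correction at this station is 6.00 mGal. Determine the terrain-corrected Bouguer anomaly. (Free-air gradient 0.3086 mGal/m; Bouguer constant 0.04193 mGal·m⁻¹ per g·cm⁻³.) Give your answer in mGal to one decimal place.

Drift-corrected reading = 979479.09 − (0.136) = 979478.954 mGal
Free-air correction = 0.3086 × 3652.7 = 1127.22 mGal
Free-air anomaly = 979478.954 − 980196.49 + (1127.22) = 409.684 mGal
Bouguer slab correction = 0.04193 × 2.18 × 3652.7 = 333.88 mGal
Simple Bouguer anomaly = 409.684 − (333.88) = 75.804 mGal
Complete Bouguer anomaly = 75.804 + 6.00 = 81.804 mGal

81.8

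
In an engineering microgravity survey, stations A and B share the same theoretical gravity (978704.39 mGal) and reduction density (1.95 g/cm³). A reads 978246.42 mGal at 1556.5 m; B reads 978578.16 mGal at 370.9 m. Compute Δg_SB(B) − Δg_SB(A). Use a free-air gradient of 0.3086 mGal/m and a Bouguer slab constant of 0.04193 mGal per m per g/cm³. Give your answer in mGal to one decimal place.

62.8

Δg_SB(A) = 978246.42 − 978704.39 + 0.3086×1556.5 − 0.04193×1.95×1556.5 = -104.90 mGal
Δg_SB(B) = 978578.16 − 978704.39 + 0.3086×370.9 − 0.04193×1.95×370.9 = -42.10 mGal
Difference = -42.10 − (-104.90) = 62.80 mGal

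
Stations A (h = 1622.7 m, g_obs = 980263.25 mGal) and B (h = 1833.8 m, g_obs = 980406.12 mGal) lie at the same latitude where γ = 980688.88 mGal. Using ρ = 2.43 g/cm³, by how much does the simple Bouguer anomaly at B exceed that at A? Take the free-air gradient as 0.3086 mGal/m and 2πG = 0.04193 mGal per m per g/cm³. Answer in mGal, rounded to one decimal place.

186.5

Δg_SB(A) = 980263.25 − 980688.88 + 0.3086×1622.7 − 0.04193×2.43×1622.7 = -90.20 mGal
Δg_SB(B) = 980406.12 − 980688.88 + 0.3086×1833.8 − 0.04193×2.43×1833.8 = 96.30 mGal
Difference = 96.30 − (-90.20) = 186.50 mGal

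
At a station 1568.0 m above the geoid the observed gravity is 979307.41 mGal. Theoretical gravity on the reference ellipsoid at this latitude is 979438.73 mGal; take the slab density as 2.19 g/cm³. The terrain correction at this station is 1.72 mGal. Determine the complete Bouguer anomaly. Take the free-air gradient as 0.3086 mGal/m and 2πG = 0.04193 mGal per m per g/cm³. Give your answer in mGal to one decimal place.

210.3

Free-air correction = 0.3086 × 1568.0 = 483.88 mGal
Free-air anomaly = 979307.41 − 979438.73 + (483.88) = 352.56 mGal
Bouguer slab correction = 0.04193 × 2.19 × 1568.0 = 143.98 mGal
Simple Bouguer anomaly = 352.56 − (143.98) = 208.58 mGal
Complete Bouguer anomaly = 208.58 + 1.72 = 210.30 mGal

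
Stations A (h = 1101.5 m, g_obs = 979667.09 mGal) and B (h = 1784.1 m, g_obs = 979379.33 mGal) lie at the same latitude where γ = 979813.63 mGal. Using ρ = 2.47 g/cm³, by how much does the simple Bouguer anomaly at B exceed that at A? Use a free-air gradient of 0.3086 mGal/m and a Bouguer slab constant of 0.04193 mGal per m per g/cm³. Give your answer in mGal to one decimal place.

-147.8

Δg_SB(A) = 979667.09 − 979813.63 + 0.3086×1101.5 − 0.04193×2.47×1101.5 = 79.30 mGal
Δg_SB(B) = 979379.33 − 979813.63 + 0.3086×1784.1 − 0.04193×2.47×1784.1 = -68.50 mGal
Difference = -68.50 − (79.30) = -147.80 mGal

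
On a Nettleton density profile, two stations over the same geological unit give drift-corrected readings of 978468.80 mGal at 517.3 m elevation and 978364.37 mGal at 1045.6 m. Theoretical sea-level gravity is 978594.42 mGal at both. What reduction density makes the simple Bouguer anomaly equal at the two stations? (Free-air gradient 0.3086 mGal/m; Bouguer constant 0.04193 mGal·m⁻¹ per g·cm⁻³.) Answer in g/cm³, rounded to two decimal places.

2.65

Δg_obs = 978364.37 − 978468.80 = -104.43 mGal over Δh = 1045.6 − 517.3 = 528.3 m
Equal Bouguer anomalies ⇒ Δg_obs + (0.3086 − 0.04193ρ)·Δh = 0
0.3086 − 0.04193ρ = −Δg_obs/Δh = 0.19767
ρ = (0.3086 − 0.19767) / 0.04193 = 2.65 g/cm³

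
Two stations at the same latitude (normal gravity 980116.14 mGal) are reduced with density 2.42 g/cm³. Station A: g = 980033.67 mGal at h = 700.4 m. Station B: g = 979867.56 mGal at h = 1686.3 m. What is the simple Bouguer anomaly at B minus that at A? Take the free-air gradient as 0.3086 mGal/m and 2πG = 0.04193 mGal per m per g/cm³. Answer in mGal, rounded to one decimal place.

Δg_SB(A) = 980033.67 − 980116.14 + 0.3086×700.4 − 0.04193×2.42×700.4 = 62.60 mGal
Δg_SB(B) = 979867.56 − 980116.14 + 0.3086×1686.3 − 0.04193×2.42×1686.3 = 100.70 mGal
Difference = 100.70 − (62.60) = 38.10 mGal

38.1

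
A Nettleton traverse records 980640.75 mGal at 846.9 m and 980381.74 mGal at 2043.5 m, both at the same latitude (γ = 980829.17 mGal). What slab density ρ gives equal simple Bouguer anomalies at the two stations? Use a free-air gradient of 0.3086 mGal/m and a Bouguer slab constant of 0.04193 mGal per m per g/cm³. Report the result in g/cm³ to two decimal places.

2.20

Δg_obs = 980381.74 − 980640.75 = -259.01 mGal over Δh = 2043.5 − 846.9 = 1196.6 m
Equal Bouguer anomalies ⇒ Δg_obs + (0.3086 − 0.04193ρ)·Δh = 0
0.3086 − 0.04193ρ = −Δg_obs/Δh = 0.21645
ρ = (0.3086 − 0.21645) / 0.04193 = 2.20 g/cm³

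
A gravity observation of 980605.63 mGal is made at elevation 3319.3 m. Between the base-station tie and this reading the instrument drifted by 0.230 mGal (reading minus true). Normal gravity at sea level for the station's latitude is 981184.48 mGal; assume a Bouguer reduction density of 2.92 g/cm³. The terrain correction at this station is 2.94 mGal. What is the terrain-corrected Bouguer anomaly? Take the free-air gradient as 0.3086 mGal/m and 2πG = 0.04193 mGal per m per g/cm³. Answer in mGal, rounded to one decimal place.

Drift-corrected reading = 980605.63 − (0.230) = 980605.400 mGal
Free-air correction = 0.3086 × 3319.3 = 1024.34 mGal
Free-air anomaly = 980605.400 − 981184.48 + (1024.34) = 445.260 mGal
Bouguer slab correction = 0.04193 × 2.92 × 3319.3 = 406.40 mGal
Simple Bouguer anomaly = 445.260 − (406.40) = 38.860 mGal
Complete Bouguer anomaly = 38.860 + 2.94 = 41.800 mGal

41.8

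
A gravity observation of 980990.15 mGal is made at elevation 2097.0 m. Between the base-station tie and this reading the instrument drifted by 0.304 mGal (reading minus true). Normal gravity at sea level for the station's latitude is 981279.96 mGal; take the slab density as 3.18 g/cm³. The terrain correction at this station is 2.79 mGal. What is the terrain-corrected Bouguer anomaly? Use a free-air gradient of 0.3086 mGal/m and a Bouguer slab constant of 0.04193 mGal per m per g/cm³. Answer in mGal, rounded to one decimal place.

80.2

Drift-corrected reading = 980990.15 − (0.304) = 980989.846 mGal
Free-air correction = 0.3086 × 2097.0 = 647.13 mGal
Free-air anomaly = 980989.846 − 981279.96 + (647.13) = 357.016 mGal
Bouguer slab correction = 0.04193 × 3.18 × 2097.0 = 279.61 mGal
Simple Bouguer anomaly = 357.016 − (279.61) = 77.406 mGal
Complete Bouguer anomaly = 77.406 + 2.79 = 80.196 mGal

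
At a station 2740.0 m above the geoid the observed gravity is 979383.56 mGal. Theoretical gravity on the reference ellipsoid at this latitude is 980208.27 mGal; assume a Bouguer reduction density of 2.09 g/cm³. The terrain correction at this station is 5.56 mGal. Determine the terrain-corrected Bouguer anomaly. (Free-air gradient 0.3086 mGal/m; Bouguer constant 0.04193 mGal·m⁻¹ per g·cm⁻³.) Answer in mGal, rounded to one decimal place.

Free-air correction = 0.3086 × 2740.0 = 845.56 mGal
Free-air anomaly = 979383.56 − 980208.27 + (845.56) = 20.85 mGal
Bouguer slab correction = 0.04193 × 2.09 × 2740.0 = 240.12 mGal
Simple Bouguer anomaly = 20.85 − (240.12) = -219.27 mGal
Complete Bouguer anomaly = -219.27 + 5.56 = -213.71 mGal

-213.7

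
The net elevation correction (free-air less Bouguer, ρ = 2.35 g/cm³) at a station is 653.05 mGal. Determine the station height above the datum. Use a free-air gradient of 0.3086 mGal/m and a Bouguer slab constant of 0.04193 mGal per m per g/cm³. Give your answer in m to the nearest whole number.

Combined gradient = 0.3086 − 0.04193 × 2.35 = 0.2100645 mGal/m
h = 653.05 / 0.2100645 = 3108.81 m

3109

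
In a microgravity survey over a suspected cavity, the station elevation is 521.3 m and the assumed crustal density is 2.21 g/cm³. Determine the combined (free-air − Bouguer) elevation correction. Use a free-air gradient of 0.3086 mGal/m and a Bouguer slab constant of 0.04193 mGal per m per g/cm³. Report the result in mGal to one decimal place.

112.6

Combined gradient = 0.3086 − 0.04193 × 2.21 = 0.2159347 mGal/m
Combined elevation correction = 0.2159347 × 521.3 = 112.6 mGal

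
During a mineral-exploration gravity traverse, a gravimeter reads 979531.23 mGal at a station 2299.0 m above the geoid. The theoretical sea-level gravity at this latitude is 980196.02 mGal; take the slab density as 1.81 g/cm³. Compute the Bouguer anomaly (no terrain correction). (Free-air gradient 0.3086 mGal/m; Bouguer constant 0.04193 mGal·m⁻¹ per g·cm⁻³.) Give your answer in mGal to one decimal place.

-129.8

Free-air correction = 0.3086 × 2299.0 = 709.47 mGal
Free-air anomaly = 979531.23 − 980196.02 + (709.47) = 44.68 mGal
Bouguer slab correction = 0.04193 × 1.81 × 2299.0 = 174.48 mGal
Simple Bouguer anomaly = 44.68 − (174.48) = -129.80 mGal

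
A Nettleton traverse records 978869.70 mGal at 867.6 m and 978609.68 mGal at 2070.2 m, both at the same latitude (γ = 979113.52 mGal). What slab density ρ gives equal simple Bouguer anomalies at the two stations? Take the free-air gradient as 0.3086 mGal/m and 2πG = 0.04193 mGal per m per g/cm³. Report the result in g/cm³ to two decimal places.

2.20

Δg_obs = 978609.68 − 978869.70 = -260.02 mGal over Δh = 2070.2 − 867.6 = 1202.6 m
Equal Bouguer anomalies ⇒ Δg_obs + (0.3086 − 0.04193ρ)·Δh = 0
0.3086 − 0.04193ρ = −Δg_obs/Δh = 0.21621
ρ = (0.3086 − 0.21621) / 0.04193 = 2.20 g/cm³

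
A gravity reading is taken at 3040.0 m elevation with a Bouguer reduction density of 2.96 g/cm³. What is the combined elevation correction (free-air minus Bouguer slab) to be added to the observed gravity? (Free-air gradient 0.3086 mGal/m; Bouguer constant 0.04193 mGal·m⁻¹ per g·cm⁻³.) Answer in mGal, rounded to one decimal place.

560.8

Combined gradient = 0.3086 − 0.04193 × 2.96 = 0.1844872 mGal/m
Combined elevation correction = 0.1844872 × 3040.0 = 560.8 mGal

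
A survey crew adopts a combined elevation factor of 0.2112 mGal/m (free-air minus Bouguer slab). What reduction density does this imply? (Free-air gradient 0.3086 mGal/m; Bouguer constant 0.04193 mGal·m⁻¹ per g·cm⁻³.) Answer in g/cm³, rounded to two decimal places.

0.2112 = 0.3086 − 0.04193 × ρ
ρ = (0.3086 − 0.2112) / 0.04193 = 2.32 g/cm³

2.32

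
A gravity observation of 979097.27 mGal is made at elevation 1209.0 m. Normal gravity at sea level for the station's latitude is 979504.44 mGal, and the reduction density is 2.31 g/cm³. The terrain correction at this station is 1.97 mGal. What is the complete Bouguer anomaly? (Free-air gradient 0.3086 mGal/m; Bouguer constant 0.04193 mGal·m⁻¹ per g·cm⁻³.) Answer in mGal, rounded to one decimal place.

Free-air correction = 0.3086 × 1209.0 = 373.10 mGal
Free-air anomaly = 979097.27 − 979504.44 + (373.10) = -34.07 mGal
Bouguer slab correction = 0.04193 × 2.31 × 1209.0 = 117.10 mGal
Simple Bouguer anomaly = -34.07 − (117.10) = -151.17 mGal
Complete Bouguer anomaly = -151.17 + 1.97 = -149.20 mGal

-149.2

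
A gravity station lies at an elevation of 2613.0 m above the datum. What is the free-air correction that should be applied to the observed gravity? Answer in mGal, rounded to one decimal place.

Free-air correction = 0.3086 × 2613.0 = 806.4 mGal

806.4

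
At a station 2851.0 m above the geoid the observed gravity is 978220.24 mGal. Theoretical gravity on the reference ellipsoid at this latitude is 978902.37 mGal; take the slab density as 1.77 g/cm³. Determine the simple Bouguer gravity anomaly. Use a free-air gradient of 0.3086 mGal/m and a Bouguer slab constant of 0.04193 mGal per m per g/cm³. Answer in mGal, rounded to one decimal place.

-13.9

Free-air correction = 0.3086 × 2851.0 = 879.82 mGal
Free-air anomaly = 978220.24 − 978902.37 + (879.82) = 197.69 mGal
Bouguer slab correction = 0.04193 × 1.77 × 2851.0 = 211.59 mGal
Simple Bouguer anomaly = 197.69 − (211.59) = -13.90 mGal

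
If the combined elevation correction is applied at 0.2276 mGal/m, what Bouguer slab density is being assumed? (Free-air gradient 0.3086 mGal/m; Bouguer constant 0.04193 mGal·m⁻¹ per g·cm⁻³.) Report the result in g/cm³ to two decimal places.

0.2276 = 0.3086 − 0.04193 × ρ
ρ = (0.3086 − 0.2276) / 0.04193 = 1.93 g/cm³

1.93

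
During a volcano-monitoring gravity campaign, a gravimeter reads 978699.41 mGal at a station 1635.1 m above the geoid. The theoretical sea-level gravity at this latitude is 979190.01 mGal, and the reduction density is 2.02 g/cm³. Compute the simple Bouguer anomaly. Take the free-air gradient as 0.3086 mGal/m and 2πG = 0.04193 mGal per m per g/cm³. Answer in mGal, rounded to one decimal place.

-124.5

Free-air correction = 0.3086 × 1635.1 = 504.59 mGal
Free-air anomaly = 978699.41 − 979190.01 + (504.59) = 13.99 mGal
Bouguer slab correction = 0.04193 × 2.02 × 1635.1 = 138.49 mGal
Simple Bouguer anomaly = 13.99 − (138.49) = -124.50 mGal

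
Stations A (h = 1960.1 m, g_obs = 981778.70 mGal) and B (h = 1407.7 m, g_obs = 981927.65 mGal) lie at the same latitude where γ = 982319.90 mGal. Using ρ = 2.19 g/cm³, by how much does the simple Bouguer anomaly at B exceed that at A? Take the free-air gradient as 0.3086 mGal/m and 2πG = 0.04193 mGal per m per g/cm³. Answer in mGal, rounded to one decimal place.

Δg_SB(A) = 981778.70 − 982319.90 + 0.3086×1960.1 − 0.04193×2.19×1960.1 = -116.30 mGal
Δg_SB(B) = 981927.65 − 982319.90 + 0.3086×1407.7 − 0.04193×2.19×1407.7 = -87.10 mGal
Difference = -87.10 − (-116.30) = 29.20 mGal

29.2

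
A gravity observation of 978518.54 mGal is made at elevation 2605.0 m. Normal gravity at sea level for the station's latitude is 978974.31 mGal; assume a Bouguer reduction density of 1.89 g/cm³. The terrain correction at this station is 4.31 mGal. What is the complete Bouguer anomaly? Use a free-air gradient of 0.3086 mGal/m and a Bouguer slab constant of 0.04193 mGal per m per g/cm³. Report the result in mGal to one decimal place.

Free-air correction = 0.3086 × 2605.0 = 803.90 mGal
Free-air anomaly = 978518.54 − 978974.31 + (803.90) = 348.13 mGal
Bouguer slab correction = 0.04193 × 1.89 × 2605.0 = 206.44 mGal
Simple Bouguer anomaly = 348.13 − (206.44) = 141.69 mGal
Complete Bouguer anomaly = 141.69 + 4.31 = 146.00 mGal

146.0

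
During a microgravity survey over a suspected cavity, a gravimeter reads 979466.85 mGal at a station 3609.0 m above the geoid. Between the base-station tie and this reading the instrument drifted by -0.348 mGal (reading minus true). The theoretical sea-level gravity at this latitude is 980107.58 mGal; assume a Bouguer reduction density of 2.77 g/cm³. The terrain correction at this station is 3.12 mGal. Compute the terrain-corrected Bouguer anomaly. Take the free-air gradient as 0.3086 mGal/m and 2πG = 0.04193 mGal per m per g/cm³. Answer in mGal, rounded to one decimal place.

Drift-corrected reading = 979466.85 − (-0.348) = 979467.198 mGal
Free-air correction = 0.3086 × 3609.0 = 1113.74 mGal
Free-air anomaly = 979467.198 − 980107.58 + (1113.74) = 473.358 mGal
Bouguer slab correction = 0.04193 × 2.77 × 3609.0 = 419.17 mGal
Simple Bouguer anomaly = 473.358 − (419.17) = 54.188 mGal
Complete Bouguer anomaly = 54.188 + 3.12 = 57.308 mGal

57.3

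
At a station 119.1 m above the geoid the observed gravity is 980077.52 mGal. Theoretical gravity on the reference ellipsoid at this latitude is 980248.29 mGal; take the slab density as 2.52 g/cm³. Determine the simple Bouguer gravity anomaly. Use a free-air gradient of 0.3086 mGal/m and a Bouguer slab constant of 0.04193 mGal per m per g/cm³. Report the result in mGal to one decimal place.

-146.6

Free-air correction = 0.3086 × 119.1 = 36.75 mGal
Free-air anomaly = 980077.52 − 980248.29 + (36.75) = -134.02 mGal
Bouguer slab correction = 0.04193 × 2.52 × 119.1 = 12.58 mGal
Simple Bouguer anomaly = -134.02 − (12.58) = -146.60 mGal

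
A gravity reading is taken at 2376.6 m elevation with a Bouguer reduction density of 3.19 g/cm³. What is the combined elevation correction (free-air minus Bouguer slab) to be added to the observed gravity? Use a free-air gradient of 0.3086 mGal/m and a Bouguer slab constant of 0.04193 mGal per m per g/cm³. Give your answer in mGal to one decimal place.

415.5

Combined gradient = 0.3086 − 0.04193 × 3.19 = 0.1748433 mGal/m
Combined elevation correction = 0.1748433 × 2376.6 = 415.5 mGal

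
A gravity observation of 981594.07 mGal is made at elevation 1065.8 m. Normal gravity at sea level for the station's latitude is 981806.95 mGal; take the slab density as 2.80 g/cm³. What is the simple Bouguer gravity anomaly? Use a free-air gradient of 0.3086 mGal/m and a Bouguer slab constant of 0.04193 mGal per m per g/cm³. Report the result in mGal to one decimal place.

-9.1

Free-air correction = 0.3086 × 1065.8 = 328.91 mGal
Free-air anomaly = 981594.07 − 981806.95 + (328.91) = 116.03 mGal
Bouguer slab correction = 0.04193 × 2.80 × 1065.8 = 125.13 mGal
Simple Bouguer anomaly = 116.03 − (125.13) = -9.10 mGal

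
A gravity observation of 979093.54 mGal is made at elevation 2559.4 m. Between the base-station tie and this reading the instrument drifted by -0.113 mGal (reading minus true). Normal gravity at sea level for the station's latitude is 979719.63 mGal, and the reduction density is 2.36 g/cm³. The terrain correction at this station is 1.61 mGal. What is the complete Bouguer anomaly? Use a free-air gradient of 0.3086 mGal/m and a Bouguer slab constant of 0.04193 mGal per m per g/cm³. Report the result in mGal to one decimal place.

-87.8

Drift-corrected reading = 979093.54 − (-0.113) = 979093.653 mGal
Free-air correction = 0.3086 × 2559.4 = 789.83 mGal
Free-air anomaly = 979093.653 − 979719.63 + (789.83) = 163.853 mGal
Bouguer slab correction = 0.04193 × 2.36 × 2559.4 = 253.26 mGal
Simple Bouguer anomaly = 163.853 − (253.26) = -89.407 mGal
Complete Bouguer anomaly = -89.407 + 1.61 = -87.797 mGal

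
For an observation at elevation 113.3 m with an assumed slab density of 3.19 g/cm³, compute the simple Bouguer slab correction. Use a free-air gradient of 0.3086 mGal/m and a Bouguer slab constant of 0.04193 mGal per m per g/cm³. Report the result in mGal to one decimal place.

15.2

Bouguer slab correction = 0.04193 × 3.19 × 113.3 = 15.2 mGal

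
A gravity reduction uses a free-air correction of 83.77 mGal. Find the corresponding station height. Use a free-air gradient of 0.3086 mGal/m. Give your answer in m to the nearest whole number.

271

h = 83.77 / 0.3086 = 271.45 m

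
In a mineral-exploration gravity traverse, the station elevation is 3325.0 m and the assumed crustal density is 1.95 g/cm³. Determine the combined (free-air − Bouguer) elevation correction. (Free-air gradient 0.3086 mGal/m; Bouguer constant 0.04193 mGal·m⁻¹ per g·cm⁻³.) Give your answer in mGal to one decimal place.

754.2

Combined gradient = 0.3086 − 0.04193 × 1.95 = 0.2268365 mGal/m
Combined elevation correction = 0.2268365 × 3325.0 = 754.2 mGal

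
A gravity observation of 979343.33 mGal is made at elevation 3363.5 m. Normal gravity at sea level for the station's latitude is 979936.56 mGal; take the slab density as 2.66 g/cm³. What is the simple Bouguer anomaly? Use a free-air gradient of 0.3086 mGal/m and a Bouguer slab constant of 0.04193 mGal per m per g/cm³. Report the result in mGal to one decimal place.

69.6

Free-air correction = 0.3086 × 3363.5 = 1037.98 mGal
Free-air anomaly = 979343.33 − 979936.56 + (1037.98) = 444.75 mGal
Bouguer slab correction = 0.04193 × 2.66 × 3363.5 = 375.14 mGal
Simple Bouguer anomaly = 444.75 − (375.14) = 69.61 mGal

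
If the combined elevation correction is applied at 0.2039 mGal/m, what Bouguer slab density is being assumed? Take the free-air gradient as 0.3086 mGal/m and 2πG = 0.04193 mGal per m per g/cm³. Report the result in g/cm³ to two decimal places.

2.50

0.2039 = 0.3086 − 0.04193 × ρ
ρ = (0.3086 − 0.2039) / 0.04193 = 2.50 g/cm³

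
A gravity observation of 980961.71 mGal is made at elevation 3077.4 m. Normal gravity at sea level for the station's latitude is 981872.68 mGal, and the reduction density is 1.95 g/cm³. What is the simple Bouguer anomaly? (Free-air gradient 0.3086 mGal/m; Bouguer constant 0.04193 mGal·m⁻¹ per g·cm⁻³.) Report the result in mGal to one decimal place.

Free-air correction = 0.3086 × 3077.4 = 949.69 mGal
Free-air anomaly = 980961.71 − 981872.68 + (949.69) = 38.72 mGal
Bouguer slab correction = 0.04193 × 1.95 × 3077.4 = 251.62 mGal
Simple Bouguer anomaly = 38.72 − (251.62) = -212.90 mGal

-212.9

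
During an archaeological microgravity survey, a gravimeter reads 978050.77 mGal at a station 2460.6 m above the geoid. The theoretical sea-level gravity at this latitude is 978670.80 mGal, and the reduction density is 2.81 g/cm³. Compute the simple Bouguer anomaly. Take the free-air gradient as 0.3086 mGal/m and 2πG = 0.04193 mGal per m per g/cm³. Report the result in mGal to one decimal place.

-150.6

Free-air correction = 0.3086 × 2460.6 = 759.34 mGal
Free-air anomaly = 978050.77 − 978670.80 + (759.34) = 139.31 mGal
Bouguer slab correction = 0.04193 × 2.81 × 2460.6 = 289.92 mGal
Simple Bouguer anomaly = 139.31 − (289.92) = -150.61 mGal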